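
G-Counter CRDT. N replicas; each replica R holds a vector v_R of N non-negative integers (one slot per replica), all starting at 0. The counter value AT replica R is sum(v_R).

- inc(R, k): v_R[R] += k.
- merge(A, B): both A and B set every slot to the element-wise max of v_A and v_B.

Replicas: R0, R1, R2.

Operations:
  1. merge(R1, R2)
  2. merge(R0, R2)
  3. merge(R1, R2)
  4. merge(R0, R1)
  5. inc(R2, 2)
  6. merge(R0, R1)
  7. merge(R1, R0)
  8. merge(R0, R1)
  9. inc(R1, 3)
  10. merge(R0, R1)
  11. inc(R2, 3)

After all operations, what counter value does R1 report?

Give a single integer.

Answer: 3

Derivation:
Op 1: merge R1<->R2 -> R1=(0,0,0) R2=(0,0,0)
Op 2: merge R0<->R2 -> R0=(0,0,0) R2=(0,0,0)
Op 3: merge R1<->R2 -> R1=(0,0,0) R2=(0,0,0)
Op 4: merge R0<->R1 -> R0=(0,0,0) R1=(0,0,0)
Op 5: inc R2 by 2 -> R2=(0,0,2) value=2
Op 6: merge R0<->R1 -> R0=(0,0,0) R1=(0,0,0)
Op 7: merge R1<->R0 -> R1=(0,0,0) R0=(0,0,0)
Op 8: merge R0<->R1 -> R0=(0,0,0) R1=(0,0,0)
Op 9: inc R1 by 3 -> R1=(0,3,0) value=3
Op 10: merge R0<->R1 -> R0=(0,3,0) R1=(0,3,0)
Op 11: inc R2 by 3 -> R2=(0,0,5) value=5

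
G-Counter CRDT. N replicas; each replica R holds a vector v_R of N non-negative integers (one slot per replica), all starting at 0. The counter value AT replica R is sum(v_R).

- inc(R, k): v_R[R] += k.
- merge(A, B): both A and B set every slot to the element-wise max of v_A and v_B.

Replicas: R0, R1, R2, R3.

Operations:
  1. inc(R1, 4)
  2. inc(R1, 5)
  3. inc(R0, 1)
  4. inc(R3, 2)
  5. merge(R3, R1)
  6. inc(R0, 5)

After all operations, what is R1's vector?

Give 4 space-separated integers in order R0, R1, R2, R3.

Op 1: inc R1 by 4 -> R1=(0,4,0,0) value=4
Op 2: inc R1 by 5 -> R1=(0,9,0,0) value=9
Op 3: inc R0 by 1 -> R0=(1,0,0,0) value=1
Op 4: inc R3 by 2 -> R3=(0,0,0,2) value=2
Op 5: merge R3<->R1 -> R3=(0,9,0,2) R1=(0,9,0,2)
Op 6: inc R0 by 5 -> R0=(6,0,0,0) value=6

Answer: 0 9 0 2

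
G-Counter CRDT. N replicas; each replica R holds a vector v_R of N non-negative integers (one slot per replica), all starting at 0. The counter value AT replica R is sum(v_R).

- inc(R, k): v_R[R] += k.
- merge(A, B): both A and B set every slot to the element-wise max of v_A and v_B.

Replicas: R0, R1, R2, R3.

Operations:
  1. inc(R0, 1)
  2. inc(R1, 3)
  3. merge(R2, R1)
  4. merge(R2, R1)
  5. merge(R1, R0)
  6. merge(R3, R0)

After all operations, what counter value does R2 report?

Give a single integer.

Answer: 3

Derivation:
Op 1: inc R0 by 1 -> R0=(1,0,0,0) value=1
Op 2: inc R1 by 3 -> R1=(0,3,0,0) value=3
Op 3: merge R2<->R1 -> R2=(0,3,0,0) R1=(0,3,0,0)
Op 4: merge R2<->R1 -> R2=(0,3,0,0) R1=(0,3,0,0)
Op 5: merge R1<->R0 -> R1=(1,3,0,0) R0=(1,3,0,0)
Op 6: merge R3<->R0 -> R3=(1,3,0,0) R0=(1,3,0,0)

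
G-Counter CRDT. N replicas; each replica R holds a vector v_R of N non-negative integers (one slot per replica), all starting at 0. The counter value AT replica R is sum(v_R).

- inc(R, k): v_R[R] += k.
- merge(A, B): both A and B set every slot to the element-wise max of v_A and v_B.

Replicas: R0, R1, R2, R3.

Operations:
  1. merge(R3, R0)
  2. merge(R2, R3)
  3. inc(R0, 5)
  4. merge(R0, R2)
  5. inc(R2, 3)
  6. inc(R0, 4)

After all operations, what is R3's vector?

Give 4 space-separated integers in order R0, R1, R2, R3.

Answer: 0 0 0 0

Derivation:
Op 1: merge R3<->R0 -> R3=(0,0,0,0) R0=(0,0,0,0)
Op 2: merge R2<->R3 -> R2=(0,0,0,0) R3=(0,0,0,0)
Op 3: inc R0 by 5 -> R0=(5,0,0,0) value=5
Op 4: merge R0<->R2 -> R0=(5,0,0,0) R2=(5,0,0,0)
Op 5: inc R2 by 3 -> R2=(5,0,3,0) value=8
Op 6: inc R0 by 4 -> R0=(9,0,0,0) value=9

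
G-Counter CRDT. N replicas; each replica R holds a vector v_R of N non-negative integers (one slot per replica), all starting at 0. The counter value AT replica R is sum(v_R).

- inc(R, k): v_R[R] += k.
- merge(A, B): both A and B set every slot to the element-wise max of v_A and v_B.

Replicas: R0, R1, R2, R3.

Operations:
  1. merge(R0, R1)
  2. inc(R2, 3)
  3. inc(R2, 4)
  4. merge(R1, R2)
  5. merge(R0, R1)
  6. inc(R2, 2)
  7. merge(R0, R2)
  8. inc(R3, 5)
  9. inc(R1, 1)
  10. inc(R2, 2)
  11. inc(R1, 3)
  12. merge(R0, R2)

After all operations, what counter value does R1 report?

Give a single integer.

Answer: 11

Derivation:
Op 1: merge R0<->R1 -> R0=(0,0,0,0) R1=(0,0,0,0)
Op 2: inc R2 by 3 -> R2=(0,0,3,0) value=3
Op 3: inc R2 by 4 -> R2=(0,0,7,0) value=7
Op 4: merge R1<->R2 -> R1=(0,0,7,0) R2=(0,0,7,0)
Op 5: merge R0<->R1 -> R0=(0,0,7,0) R1=(0,0,7,0)
Op 6: inc R2 by 2 -> R2=(0,0,9,0) value=9
Op 7: merge R0<->R2 -> R0=(0,0,9,0) R2=(0,0,9,0)
Op 8: inc R3 by 5 -> R3=(0,0,0,5) value=5
Op 9: inc R1 by 1 -> R1=(0,1,7,0) value=8
Op 10: inc R2 by 2 -> R2=(0,0,11,0) value=11
Op 11: inc R1 by 3 -> R1=(0,4,7,0) value=11
Op 12: merge R0<->R2 -> R0=(0,0,11,0) R2=(0,0,11,0)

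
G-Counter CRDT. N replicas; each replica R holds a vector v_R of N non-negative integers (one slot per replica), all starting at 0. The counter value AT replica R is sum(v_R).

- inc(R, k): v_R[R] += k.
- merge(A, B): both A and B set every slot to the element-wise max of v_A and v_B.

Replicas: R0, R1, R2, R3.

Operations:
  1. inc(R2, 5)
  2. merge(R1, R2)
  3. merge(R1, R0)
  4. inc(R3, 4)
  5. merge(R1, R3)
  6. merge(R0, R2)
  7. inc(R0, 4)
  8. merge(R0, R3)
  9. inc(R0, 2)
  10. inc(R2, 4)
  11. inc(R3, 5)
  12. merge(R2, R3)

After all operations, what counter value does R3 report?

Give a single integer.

Op 1: inc R2 by 5 -> R2=(0,0,5,0) value=5
Op 2: merge R1<->R2 -> R1=(0,0,5,0) R2=(0,0,5,0)
Op 3: merge R1<->R0 -> R1=(0,0,5,0) R0=(0,0,5,0)
Op 4: inc R3 by 4 -> R3=(0,0,0,4) value=4
Op 5: merge R1<->R3 -> R1=(0,0,5,4) R3=(0,0,5,4)
Op 6: merge R0<->R2 -> R0=(0,0,5,0) R2=(0,0,5,0)
Op 7: inc R0 by 4 -> R0=(4,0,5,0) value=9
Op 8: merge R0<->R3 -> R0=(4,0,5,4) R3=(4,0,5,4)
Op 9: inc R0 by 2 -> R0=(6,0,5,4) value=15
Op 10: inc R2 by 4 -> R2=(0,0,9,0) value=9
Op 11: inc R3 by 5 -> R3=(4,0,5,9) value=18
Op 12: merge R2<->R3 -> R2=(4,0,9,9) R3=(4,0,9,9)

Answer: 22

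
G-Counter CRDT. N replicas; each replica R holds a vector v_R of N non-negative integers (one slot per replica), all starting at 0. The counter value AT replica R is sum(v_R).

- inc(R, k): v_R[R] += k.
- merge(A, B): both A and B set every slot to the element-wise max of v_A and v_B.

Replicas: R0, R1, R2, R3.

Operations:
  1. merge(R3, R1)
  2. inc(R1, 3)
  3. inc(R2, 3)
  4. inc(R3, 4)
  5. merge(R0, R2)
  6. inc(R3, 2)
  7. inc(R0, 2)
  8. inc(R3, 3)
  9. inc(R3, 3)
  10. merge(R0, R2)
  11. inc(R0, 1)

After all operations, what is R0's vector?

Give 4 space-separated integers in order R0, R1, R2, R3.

Op 1: merge R3<->R1 -> R3=(0,0,0,0) R1=(0,0,0,0)
Op 2: inc R1 by 3 -> R1=(0,3,0,0) value=3
Op 3: inc R2 by 3 -> R2=(0,0,3,0) value=3
Op 4: inc R3 by 4 -> R3=(0,0,0,4) value=4
Op 5: merge R0<->R2 -> R0=(0,0,3,0) R2=(0,0,3,0)
Op 6: inc R3 by 2 -> R3=(0,0,0,6) value=6
Op 7: inc R0 by 2 -> R0=(2,0,3,0) value=5
Op 8: inc R3 by 3 -> R3=(0,0,0,9) value=9
Op 9: inc R3 by 3 -> R3=(0,0,0,12) value=12
Op 10: merge R0<->R2 -> R0=(2,0,3,0) R2=(2,0,3,0)
Op 11: inc R0 by 1 -> R0=(3,0,3,0) value=6

Answer: 3 0 3 0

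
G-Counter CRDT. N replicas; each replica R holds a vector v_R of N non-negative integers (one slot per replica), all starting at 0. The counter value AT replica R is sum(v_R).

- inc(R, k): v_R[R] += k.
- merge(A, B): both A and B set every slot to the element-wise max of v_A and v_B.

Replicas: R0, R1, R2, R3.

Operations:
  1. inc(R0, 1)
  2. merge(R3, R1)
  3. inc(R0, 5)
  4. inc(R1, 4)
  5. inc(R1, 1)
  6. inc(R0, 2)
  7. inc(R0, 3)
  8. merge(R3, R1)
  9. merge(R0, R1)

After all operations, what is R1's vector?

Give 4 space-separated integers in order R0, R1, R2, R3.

Answer: 11 5 0 0

Derivation:
Op 1: inc R0 by 1 -> R0=(1,0,0,0) value=1
Op 2: merge R3<->R1 -> R3=(0,0,0,0) R1=(0,0,0,0)
Op 3: inc R0 by 5 -> R0=(6,0,0,0) value=6
Op 4: inc R1 by 4 -> R1=(0,4,0,0) value=4
Op 5: inc R1 by 1 -> R1=(0,5,0,0) value=5
Op 6: inc R0 by 2 -> R0=(8,0,0,0) value=8
Op 7: inc R0 by 3 -> R0=(11,0,0,0) value=11
Op 8: merge R3<->R1 -> R3=(0,5,0,0) R1=(0,5,0,0)
Op 9: merge R0<->R1 -> R0=(11,5,0,0) R1=(11,5,0,0)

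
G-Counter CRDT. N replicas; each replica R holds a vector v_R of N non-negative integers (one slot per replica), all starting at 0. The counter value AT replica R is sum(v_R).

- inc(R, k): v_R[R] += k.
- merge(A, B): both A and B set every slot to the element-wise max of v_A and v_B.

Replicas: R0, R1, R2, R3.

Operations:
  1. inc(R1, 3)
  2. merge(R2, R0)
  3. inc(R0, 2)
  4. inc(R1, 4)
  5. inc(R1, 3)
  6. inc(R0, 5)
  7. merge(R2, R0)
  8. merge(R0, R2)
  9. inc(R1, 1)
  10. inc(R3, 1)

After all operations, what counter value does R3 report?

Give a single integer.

Answer: 1

Derivation:
Op 1: inc R1 by 3 -> R1=(0,3,0,0) value=3
Op 2: merge R2<->R0 -> R2=(0,0,0,0) R0=(0,0,0,0)
Op 3: inc R0 by 2 -> R0=(2,0,0,0) value=2
Op 4: inc R1 by 4 -> R1=(0,7,0,0) value=7
Op 5: inc R1 by 3 -> R1=(0,10,0,0) value=10
Op 6: inc R0 by 5 -> R0=(7,0,0,0) value=7
Op 7: merge R2<->R0 -> R2=(7,0,0,0) R0=(7,0,0,0)
Op 8: merge R0<->R2 -> R0=(7,0,0,0) R2=(7,0,0,0)
Op 9: inc R1 by 1 -> R1=(0,11,0,0) value=11
Op 10: inc R3 by 1 -> R3=(0,0,0,1) value=1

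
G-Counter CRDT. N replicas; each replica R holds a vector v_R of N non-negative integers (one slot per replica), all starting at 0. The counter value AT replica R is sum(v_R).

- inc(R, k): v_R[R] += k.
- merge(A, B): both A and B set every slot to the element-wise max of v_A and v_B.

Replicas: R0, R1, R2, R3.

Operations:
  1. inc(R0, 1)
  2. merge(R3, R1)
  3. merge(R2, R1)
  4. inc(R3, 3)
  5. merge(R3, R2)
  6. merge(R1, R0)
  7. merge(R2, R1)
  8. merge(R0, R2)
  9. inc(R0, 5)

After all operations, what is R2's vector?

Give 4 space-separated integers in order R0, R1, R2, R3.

Op 1: inc R0 by 1 -> R0=(1,0,0,0) value=1
Op 2: merge R3<->R1 -> R3=(0,0,0,0) R1=(0,0,0,0)
Op 3: merge R2<->R1 -> R2=(0,0,0,0) R1=(0,0,0,0)
Op 4: inc R3 by 3 -> R3=(0,0,0,3) value=3
Op 5: merge R3<->R2 -> R3=(0,0,0,3) R2=(0,0,0,3)
Op 6: merge R1<->R0 -> R1=(1,0,0,0) R0=(1,0,0,0)
Op 7: merge R2<->R1 -> R2=(1,0,0,3) R1=(1,0,0,3)
Op 8: merge R0<->R2 -> R0=(1,0,0,3) R2=(1,0,0,3)
Op 9: inc R0 by 5 -> R0=(6,0,0,3) value=9

Answer: 1 0 0 3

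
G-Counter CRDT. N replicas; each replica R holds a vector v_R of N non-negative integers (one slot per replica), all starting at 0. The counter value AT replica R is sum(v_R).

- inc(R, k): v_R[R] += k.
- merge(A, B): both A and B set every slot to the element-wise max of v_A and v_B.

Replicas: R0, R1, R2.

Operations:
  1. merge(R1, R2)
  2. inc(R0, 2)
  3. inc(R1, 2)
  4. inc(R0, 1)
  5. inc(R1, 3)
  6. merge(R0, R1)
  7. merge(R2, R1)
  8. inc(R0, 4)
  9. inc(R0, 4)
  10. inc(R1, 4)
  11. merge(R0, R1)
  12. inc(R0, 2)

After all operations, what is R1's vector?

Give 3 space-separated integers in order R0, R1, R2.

Answer: 11 9 0

Derivation:
Op 1: merge R1<->R2 -> R1=(0,0,0) R2=(0,0,0)
Op 2: inc R0 by 2 -> R0=(2,0,0) value=2
Op 3: inc R1 by 2 -> R1=(0,2,0) value=2
Op 4: inc R0 by 1 -> R0=(3,0,0) value=3
Op 5: inc R1 by 3 -> R1=(0,5,0) value=5
Op 6: merge R0<->R1 -> R0=(3,5,0) R1=(3,5,0)
Op 7: merge R2<->R1 -> R2=(3,5,0) R1=(3,5,0)
Op 8: inc R0 by 4 -> R0=(7,5,0) value=12
Op 9: inc R0 by 4 -> R0=(11,5,0) value=16
Op 10: inc R1 by 4 -> R1=(3,9,0) value=12
Op 11: merge R0<->R1 -> R0=(11,9,0) R1=(11,9,0)
Op 12: inc R0 by 2 -> R0=(13,9,0) value=22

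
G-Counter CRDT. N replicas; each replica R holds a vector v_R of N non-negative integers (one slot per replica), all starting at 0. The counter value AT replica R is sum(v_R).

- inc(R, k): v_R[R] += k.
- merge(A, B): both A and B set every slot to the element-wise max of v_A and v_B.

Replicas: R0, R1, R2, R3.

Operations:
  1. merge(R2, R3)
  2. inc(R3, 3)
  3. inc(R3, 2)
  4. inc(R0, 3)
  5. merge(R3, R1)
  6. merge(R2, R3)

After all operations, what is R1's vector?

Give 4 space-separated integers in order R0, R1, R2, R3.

Answer: 0 0 0 5

Derivation:
Op 1: merge R2<->R3 -> R2=(0,0,0,0) R3=(0,0,0,0)
Op 2: inc R3 by 3 -> R3=(0,0,0,3) value=3
Op 3: inc R3 by 2 -> R3=(0,0,0,5) value=5
Op 4: inc R0 by 3 -> R0=(3,0,0,0) value=3
Op 5: merge R3<->R1 -> R3=(0,0,0,5) R1=(0,0,0,5)
Op 6: merge R2<->R3 -> R2=(0,0,0,5) R3=(0,0,0,5)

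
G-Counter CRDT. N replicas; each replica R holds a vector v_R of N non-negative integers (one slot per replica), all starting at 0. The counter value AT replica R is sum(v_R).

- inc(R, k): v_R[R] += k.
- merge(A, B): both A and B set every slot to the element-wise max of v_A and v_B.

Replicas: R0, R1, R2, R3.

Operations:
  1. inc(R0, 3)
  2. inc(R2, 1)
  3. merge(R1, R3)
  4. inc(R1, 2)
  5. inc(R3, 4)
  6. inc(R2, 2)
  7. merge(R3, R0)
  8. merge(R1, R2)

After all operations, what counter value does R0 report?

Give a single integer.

Op 1: inc R0 by 3 -> R0=(3,0,0,0) value=3
Op 2: inc R2 by 1 -> R2=(0,0,1,0) value=1
Op 3: merge R1<->R3 -> R1=(0,0,0,0) R3=(0,0,0,0)
Op 4: inc R1 by 2 -> R1=(0,2,0,0) value=2
Op 5: inc R3 by 4 -> R3=(0,0,0,4) value=4
Op 6: inc R2 by 2 -> R2=(0,0,3,0) value=3
Op 7: merge R3<->R0 -> R3=(3,0,0,4) R0=(3,0,0,4)
Op 8: merge R1<->R2 -> R1=(0,2,3,0) R2=(0,2,3,0)

Answer: 7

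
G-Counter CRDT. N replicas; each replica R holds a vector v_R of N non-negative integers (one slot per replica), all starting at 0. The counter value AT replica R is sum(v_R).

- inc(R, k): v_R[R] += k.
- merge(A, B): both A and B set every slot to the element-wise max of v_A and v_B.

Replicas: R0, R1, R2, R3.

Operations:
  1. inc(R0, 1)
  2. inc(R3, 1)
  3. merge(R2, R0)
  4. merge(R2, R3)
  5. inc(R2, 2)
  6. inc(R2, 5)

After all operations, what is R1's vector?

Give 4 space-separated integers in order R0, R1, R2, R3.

Answer: 0 0 0 0

Derivation:
Op 1: inc R0 by 1 -> R0=(1,0,0,0) value=1
Op 2: inc R3 by 1 -> R3=(0,0,0,1) value=1
Op 3: merge R2<->R0 -> R2=(1,0,0,0) R0=(1,0,0,0)
Op 4: merge R2<->R3 -> R2=(1,0,0,1) R3=(1,0,0,1)
Op 5: inc R2 by 2 -> R2=(1,0,2,1) value=4
Op 6: inc R2 by 5 -> R2=(1,0,7,1) value=9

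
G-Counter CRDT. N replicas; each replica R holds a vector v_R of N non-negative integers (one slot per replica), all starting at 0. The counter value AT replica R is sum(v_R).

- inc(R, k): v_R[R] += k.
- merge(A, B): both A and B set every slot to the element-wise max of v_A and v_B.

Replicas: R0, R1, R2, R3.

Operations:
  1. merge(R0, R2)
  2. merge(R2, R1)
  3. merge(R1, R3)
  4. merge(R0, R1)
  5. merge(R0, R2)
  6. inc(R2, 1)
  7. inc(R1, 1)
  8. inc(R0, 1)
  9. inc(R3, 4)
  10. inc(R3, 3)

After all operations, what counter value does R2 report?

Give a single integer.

Op 1: merge R0<->R2 -> R0=(0,0,0,0) R2=(0,0,0,0)
Op 2: merge R2<->R1 -> R2=(0,0,0,0) R1=(0,0,0,0)
Op 3: merge R1<->R3 -> R1=(0,0,0,0) R3=(0,0,0,0)
Op 4: merge R0<->R1 -> R0=(0,0,0,0) R1=(0,0,0,0)
Op 5: merge R0<->R2 -> R0=(0,0,0,0) R2=(0,0,0,0)
Op 6: inc R2 by 1 -> R2=(0,0,1,0) value=1
Op 7: inc R1 by 1 -> R1=(0,1,0,0) value=1
Op 8: inc R0 by 1 -> R0=(1,0,0,0) value=1
Op 9: inc R3 by 4 -> R3=(0,0,0,4) value=4
Op 10: inc R3 by 3 -> R3=(0,0,0,7) value=7

Answer: 1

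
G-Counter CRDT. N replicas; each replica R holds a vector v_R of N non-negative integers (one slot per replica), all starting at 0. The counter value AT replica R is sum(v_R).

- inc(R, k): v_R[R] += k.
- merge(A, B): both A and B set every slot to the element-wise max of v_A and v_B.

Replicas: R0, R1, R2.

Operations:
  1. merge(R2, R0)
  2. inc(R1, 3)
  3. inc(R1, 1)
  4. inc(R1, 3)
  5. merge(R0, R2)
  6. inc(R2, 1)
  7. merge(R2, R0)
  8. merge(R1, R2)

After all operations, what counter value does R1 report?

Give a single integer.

Answer: 8

Derivation:
Op 1: merge R2<->R0 -> R2=(0,0,0) R0=(0,0,0)
Op 2: inc R1 by 3 -> R1=(0,3,0) value=3
Op 3: inc R1 by 1 -> R1=(0,4,0) value=4
Op 4: inc R1 by 3 -> R1=(0,7,0) value=7
Op 5: merge R0<->R2 -> R0=(0,0,0) R2=(0,0,0)
Op 6: inc R2 by 1 -> R2=(0,0,1) value=1
Op 7: merge R2<->R0 -> R2=(0,0,1) R0=(0,0,1)
Op 8: merge R1<->R2 -> R1=(0,7,1) R2=(0,7,1)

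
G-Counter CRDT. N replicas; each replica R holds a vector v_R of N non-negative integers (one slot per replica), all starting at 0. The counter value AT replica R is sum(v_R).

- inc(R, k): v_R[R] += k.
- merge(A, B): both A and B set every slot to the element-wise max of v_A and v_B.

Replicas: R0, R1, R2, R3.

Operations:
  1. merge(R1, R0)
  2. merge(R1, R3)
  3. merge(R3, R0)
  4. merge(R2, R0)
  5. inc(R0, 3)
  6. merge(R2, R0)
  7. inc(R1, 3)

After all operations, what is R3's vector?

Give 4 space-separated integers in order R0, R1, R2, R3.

Op 1: merge R1<->R0 -> R1=(0,0,0,0) R0=(0,0,0,0)
Op 2: merge R1<->R3 -> R1=(0,0,0,0) R3=(0,0,0,0)
Op 3: merge R3<->R0 -> R3=(0,0,0,0) R0=(0,0,0,0)
Op 4: merge R2<->R0 -> R2=(0,0,0,0) R0=(0,0,0,0)
Op 5: inc R0 by 3 -> R0=(3,0,0,0) value=3
Op 6: merge R2<->R0 -> R2=(3,0,0,0) R0=(3,0,0,0)
Op 7: inc R1 by 3 -> R1=(0,3,0,0) value=3

Answer: 0 0 0 0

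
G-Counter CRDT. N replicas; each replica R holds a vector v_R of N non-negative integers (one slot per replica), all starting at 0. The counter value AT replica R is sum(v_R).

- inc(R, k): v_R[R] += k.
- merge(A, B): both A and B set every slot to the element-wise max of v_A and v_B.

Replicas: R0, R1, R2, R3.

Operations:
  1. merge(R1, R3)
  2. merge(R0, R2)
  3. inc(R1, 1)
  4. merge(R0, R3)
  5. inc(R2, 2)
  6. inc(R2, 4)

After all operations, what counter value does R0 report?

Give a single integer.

Answer: 0

Derivation:
Op 1: merge R1<->R3 -> R1=(0,0,0,0) R3=(0,0,0,0)
Op 2: merge R0<->R2 -> R0=(0,0,0,0) R2=(0,0,0,0)
Op 3: inc R1 by 1 -> R1=(0,1,0,0) value=1
Op 4: merge R0<->R3 -> R0=(0,0,0,0) R3=(0,0,0,0)
Op 5: inc R2 by 2 -> R2=(0,0,2,0) value=2
Op 6: inc R2 by 4 -> R2=(0,0,6,0) value=6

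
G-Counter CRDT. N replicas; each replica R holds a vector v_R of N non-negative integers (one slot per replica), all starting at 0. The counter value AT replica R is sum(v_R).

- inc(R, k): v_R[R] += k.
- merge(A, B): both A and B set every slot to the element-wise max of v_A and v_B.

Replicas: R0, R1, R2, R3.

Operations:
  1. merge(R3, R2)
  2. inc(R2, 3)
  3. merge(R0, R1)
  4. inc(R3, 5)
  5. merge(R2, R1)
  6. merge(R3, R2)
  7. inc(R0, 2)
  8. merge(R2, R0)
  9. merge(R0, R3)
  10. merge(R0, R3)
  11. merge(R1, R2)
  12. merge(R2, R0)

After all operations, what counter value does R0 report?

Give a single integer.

Op 1: merge R3<->R2 -> R3=(0,0,0,0) R2=(0,0,0,0)
Op 2: inc R2 by 3 -> R2=(0,0,3,0) value=3
Op 3: merge R0<->R1 -> R0=(0,0,0,0) R1=(0,0,0,0)
Op 4: inc R3 by 5 -> R3=(0,0,0,5) value=5
Op 5: merge R2<->R1 -> R2=(0,0,3,0) R1=(0,0,3,0)
Op 6: merge R3<->R2 -> R3=(0,0,3,5) R2=(0,0,3,5)
Op 7: inc R0 by 2 -> R0=(2,0,0,0) value=2
Op 8: merge R2<->R0 -> R2=(2,0,3,5) R0=(2,0,3,5)
Op 9: merge R0<->R3 -> R0=(2,0,3,5) R3=(2,0,3,5)
Op 10: merge R0<->R3 -> R0=(2,0,3,5) R3=(2,0,3,5)
Op 11: merge R1<->R2 -> R1=(2,0,3,5) R2=(2,0,3,5)
Op 12: merge R2<->R0 -> R2=(2,0,3,5) R0=(2,0,3,5)

Answer: 10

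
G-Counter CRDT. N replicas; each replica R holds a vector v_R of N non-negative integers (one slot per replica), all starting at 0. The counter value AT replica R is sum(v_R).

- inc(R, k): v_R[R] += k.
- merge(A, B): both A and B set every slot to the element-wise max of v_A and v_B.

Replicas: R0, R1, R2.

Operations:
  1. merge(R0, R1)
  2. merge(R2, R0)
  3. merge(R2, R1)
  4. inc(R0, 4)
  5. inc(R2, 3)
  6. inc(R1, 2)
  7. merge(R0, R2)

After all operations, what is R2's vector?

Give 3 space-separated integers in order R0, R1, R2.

Answer: 4 0 3

Derivation:
Op 1: merge R0<->R1 -> R0=(0,0,0) R1=(0,0,0)
Op 2: merge R2<->R0 -> R2=(0,0,0) R0=(0,0,0)
Op 3: merge R2<->R1 -> R2=(0,0,0) R1=(0,0,0)
Op 4: inc R0 by 4 -> R0=(4,0,0) value=4
Op 5: inc R2 by 3 -> R2=(0,0,3) value=3
Op 6: inc R1 by 2 -> R1=(0,2,0) value=2
Op 7: merge R0<->R2 -> R0=(4,0,3) R2=(4,0,3)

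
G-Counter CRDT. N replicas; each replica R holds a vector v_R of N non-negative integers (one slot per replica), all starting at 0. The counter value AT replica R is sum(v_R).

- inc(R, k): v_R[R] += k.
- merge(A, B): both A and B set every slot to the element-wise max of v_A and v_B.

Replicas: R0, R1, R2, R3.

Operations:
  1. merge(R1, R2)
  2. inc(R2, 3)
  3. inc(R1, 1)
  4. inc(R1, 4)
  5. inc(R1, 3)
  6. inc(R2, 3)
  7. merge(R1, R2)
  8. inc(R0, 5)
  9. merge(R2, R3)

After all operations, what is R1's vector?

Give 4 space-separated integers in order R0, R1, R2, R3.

Answer: 0 8 6 0

Derivation:
Op 1: merge R1<->R2 -> R1=(0,0,0,0) R2=(0,0,0,0)
Op 2: inc R2 by 3 -> R2=(0,0,3,0) value=3
Op 3: inc R1 by 1 -> R1=(0,1,0,0) value=1
Op 4: inc R1 by 4 -> R1=(0,5,0,0) value=5
Op 5: inc R1 by 3 -> R1=(0,8,0,0) value=8
Op 6: inc R2 by 3 -> R2=(0,0,6,0) value=6
Op 7: merge R1<->R2 -> R1=(0,8,6,0) R2=(0,8,6,0)
Op 8: inc R0 by 5 -> R0=(5,0,0,0) value=5
Op 9: merge R2<->R3 -> R2=(0,8,6,0) R3=(0,8,6,0)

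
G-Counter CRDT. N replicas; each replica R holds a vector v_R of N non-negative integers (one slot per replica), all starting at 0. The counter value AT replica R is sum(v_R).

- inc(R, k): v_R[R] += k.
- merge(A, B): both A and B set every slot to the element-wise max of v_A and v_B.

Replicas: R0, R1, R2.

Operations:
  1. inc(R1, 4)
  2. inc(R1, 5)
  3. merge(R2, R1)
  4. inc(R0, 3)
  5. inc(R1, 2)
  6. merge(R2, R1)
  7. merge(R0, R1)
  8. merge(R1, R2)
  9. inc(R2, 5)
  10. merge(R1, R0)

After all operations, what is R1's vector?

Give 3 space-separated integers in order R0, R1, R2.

Answer: 3 11 0

Derivation:
Op 1: inc R1 by 4 -> R1=(0,4,0) value=4
Op 2: inc R1 by 5 -> R1=(0,9,0) value=9
Op 3: merge R2<->R1 -> R2=(0,9,0) R1=(0,9,0)
Op 4: inc R0 by 3 -> R0=(3,0,0) value=3
Op 5: inc R1 by 2 -> R1=(0,11,0) value=11
Op 6: merge R2<->R1 -> R2=(0,11,0) R1=(0,11,0)
Op 7: merge R0<->R1 -> R0=(3,11,0) R1=(3,11,0)
Op 8: merge R1<->R2 -> R1=(3,11,0) R2=(3,11,0)
Op 9: inc R2 by 5 -> R2=(3,11,5) value=19
Op 10: merge R1<->R0 -> R1=(3,11,0) R0=(3,11,0)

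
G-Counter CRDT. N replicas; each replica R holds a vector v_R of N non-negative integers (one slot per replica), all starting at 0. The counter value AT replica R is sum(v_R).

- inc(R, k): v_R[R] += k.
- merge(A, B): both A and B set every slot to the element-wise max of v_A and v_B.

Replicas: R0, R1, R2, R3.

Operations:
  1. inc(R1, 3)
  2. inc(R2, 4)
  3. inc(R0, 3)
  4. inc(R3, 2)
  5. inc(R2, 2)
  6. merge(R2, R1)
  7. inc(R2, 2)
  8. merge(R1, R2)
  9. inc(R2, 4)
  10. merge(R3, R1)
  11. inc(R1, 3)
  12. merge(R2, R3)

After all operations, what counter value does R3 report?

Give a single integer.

Op 1: inc R1 by 3 -> R1=(0,3,0,0) value=3
Op 2: inc R2 by 4 -> R2=(0,0,4,0) value=4
Op 3: inc R0 by 3 -> R0=(3,0,0,0) value=3
Op 4: inc R3 by 2 -> R3=(0,0,0,2) value=2
Op 5: inc R2 by 2 -> R2=(0,0,6,0) value=6
Op 6: merge R2<->R1 -> R2=(0,3,6,0) R1=(0,3,6,0)
Op 7: inc R2 by 2 -> R2=(0,3,8,0) value=11
Op 8: merge R1<->R2 -> R1=(0,3,8,0) R2=(0,3,8,0)
Op 9: inc R2 by 4 -> R2=(0,3,12,0) value=15
Op 10: merge R3<->R1 -> R3=(0,3,8,2) R1=(0,3,8,2)
Op 11: inc R1 by 3 -> R1=(0,6,8,2) value=16
Op 12: merge R2<->R3 -> R2=(0,3,12,2) R3=(0,3,12,2)

Answer: 17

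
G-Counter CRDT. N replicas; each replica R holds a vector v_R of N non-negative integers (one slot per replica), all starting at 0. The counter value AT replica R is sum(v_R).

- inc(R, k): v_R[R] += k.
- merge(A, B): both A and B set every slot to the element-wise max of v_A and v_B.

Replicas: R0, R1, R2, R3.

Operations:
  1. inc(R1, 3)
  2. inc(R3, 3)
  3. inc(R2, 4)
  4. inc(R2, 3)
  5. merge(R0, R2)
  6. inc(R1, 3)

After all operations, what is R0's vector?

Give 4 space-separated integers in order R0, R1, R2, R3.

Answer: 0 0 7 0

Derivation:
Op 1: inc R1 by 3 -> R1=(0,3,0,0) value=3
Op 2: inc R3 by 3 -> R3=(0,0,0,3) value=3
Op 3: inc R2 by 4 -> R2=(0,0,4,0) value=4
Op 4: inc R2 by 3 -> R2=(0,0,7,0) value=7
Op 5: merge R0<->R2 -> R0=(0,0,7,0) R2=(0,0,7,0)
Op 6: inc R1 by 3 -> R1=(0,6,0,0) value=6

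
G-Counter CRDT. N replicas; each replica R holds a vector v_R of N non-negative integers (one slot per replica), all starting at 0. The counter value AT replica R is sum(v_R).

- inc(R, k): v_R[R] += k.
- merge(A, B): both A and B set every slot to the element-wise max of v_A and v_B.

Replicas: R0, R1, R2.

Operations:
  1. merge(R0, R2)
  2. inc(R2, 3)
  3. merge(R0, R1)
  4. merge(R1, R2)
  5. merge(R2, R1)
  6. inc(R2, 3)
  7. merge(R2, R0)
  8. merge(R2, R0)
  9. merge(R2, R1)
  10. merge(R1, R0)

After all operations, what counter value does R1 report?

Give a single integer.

Op 1: merge R0<->R2 -> R0=(0,0,0) R2=(0,0,0)
Op 2: inc R2 by 3 -> R2=(0,0,3) value=3
Op 3: merge R0<->R1 -> R0=(0,0,0) R1=(0,0,0)
Op 4: merge R1<->R2 -> R1=(0,0,3) R2=(0,0,3)
Op 5: merge R2<->R1 -> R2=(0,0,3) R1=(0,0,3)
Op 6: inc R2 by 3 -> R2=(0,0,6) value=6
Op 7: merge R2<->R0 -> R2=(0,0,6) R0=(0,0,6)
Op 8: merge R2<->R0 -> R2=(0,0,6) R0=(0,0,6)
Op 9: merge R2<->R1 -> R2=(0,0,6) R1=(0,0,6)
Op 10: merge R1<->R0 -> R1=(0,0,6) R0=(0,0,6)

Answer: 6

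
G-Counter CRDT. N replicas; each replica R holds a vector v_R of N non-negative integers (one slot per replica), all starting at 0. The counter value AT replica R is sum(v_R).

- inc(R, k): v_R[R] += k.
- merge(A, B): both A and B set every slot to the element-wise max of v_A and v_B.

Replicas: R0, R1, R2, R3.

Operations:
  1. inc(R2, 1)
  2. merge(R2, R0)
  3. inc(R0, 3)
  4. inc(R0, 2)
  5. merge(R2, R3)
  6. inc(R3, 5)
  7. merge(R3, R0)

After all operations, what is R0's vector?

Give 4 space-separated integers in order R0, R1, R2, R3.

Op 1: inc R2 by 1 -> R2=(0,0,1,0) value=1
Op 2: merge R2<->R0 -> R2=(0,0,1,0) R0=(0,0,1,0)
Op 3: inc R0 by 3 -> R0=(3,0,1,0) value=4
Op 4: inc R0 by 2 -> R0=(5,0,1,0) value=6
Op 5: merge R2<->R3 -> R2=(0,0,1,0) R3=(0,0,1,0)
Op 6: inc R3 by 5 -> R3=(0,0,1,5) value=6
Op 7: merge R3<->R0 -> R3=(5,0,1,5) R0=(5,0,1,5)

Answer: 5 0 1 5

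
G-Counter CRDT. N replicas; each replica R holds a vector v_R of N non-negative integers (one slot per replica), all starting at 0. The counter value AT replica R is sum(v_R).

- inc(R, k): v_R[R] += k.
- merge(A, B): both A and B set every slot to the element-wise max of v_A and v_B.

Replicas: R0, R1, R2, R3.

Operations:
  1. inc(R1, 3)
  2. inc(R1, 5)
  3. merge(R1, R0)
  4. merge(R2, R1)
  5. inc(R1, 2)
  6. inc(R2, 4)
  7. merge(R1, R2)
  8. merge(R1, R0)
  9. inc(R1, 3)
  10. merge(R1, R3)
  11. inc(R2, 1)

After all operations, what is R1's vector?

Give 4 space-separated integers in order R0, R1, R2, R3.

Answer: 0 13 4 0

Derivation:
Op 1: inc R1 by 3 -> R1=(0,3,0,0) value=3
Op 2: inc R1 by 5 -> R1=(0,8,0,0) value=8
Op 3: merge R1<->R0 -> R1=(0,8,0,0) R0=(0,8,0,0)
Op 4: merge R2<->R1 -> R2=(0,8,0,0) R1=(0,8,0,0)
Op 5: inc R1 by 2 -> R1=(0,10,0,0) value=10
Op 6: inc R2 by 4 -> R2=(0,8,4,0) value=12
Op 7: merge R1<->R2 -> R1=(0,10,4,0) R2=(0,10,4,0)
Op 8: merge R1<->R0 -> R1=(0,10,4,0) R0=(0,10,4,0)
Op 9: inc R1 by 3 -> R1=(0,13,4,0) value=17
Op 10: merge R1<->R3 -> R1=(0,13,4,0) R3=(0,13,4,0)
Op 11: inc R2 by 1 -> R2=(0,10,5,0) value=15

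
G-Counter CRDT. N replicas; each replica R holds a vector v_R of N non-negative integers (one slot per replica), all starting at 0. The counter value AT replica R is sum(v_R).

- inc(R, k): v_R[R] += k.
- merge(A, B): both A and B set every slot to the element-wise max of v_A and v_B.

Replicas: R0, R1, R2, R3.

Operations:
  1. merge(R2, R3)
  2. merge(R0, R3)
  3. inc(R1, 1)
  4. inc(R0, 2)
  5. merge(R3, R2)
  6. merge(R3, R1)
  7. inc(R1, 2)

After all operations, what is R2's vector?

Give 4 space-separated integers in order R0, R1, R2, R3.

Answer: 0 0 0 0

Derivation:
Op 1: merge R2<->R3 -> R2=(0,0,0,0) R3=(0,0,0,0)
Op 2: merge R0<->R3 -> R0=(0,0,0,0) R3=(0,0,0,0)
Op 3: inc R1 by 1 -> R1=(0,1,0,0) value=1
Op 4: inc R0 by 2 -> R0=(2,0,0,0) value=2
Op 5: merge R3<->R2 -> R3=(0,0,0,0) R2=(0,0,0,0)
Op 6: merge R3<->R1 -> R3=(0,1,0,0) R1=(0,1,0,0)
Op 7: inc R1 by 2 -> R1=(0,3,0,0) value=3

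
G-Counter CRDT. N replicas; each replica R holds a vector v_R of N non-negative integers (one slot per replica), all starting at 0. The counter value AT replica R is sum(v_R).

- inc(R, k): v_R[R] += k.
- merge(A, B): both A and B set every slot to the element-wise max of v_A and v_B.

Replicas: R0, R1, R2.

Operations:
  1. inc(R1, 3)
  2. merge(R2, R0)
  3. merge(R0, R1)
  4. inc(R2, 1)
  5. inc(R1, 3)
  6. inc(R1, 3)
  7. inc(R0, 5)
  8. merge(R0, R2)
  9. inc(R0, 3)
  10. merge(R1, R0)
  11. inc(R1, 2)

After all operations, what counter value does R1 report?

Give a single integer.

Answer: 20

Derivation:
Op 1: inc R1 by 3 -> R1=(0,3,0) value=3
Op 2: merge R2<->R0 -> R2=(0,0,0) R0=(0,0,0)
Op 3: merge R0<->R1 -> R0=(0,3,0) R1=(0,3,0)
Op 4: inc R2 by 1 -> R2=(0,0,1) value=1
Op 5: inc R1 by 3 -> R1=(0,6,0) value=6
Op 6: inc R1 by 3 -> R1=(0,9,0) value=9
Op 7: inc R0 by 5 -> R0=(5,3,0) value=8
Op 8: merge R0<->R2 -> R0=(5,3,1) R2=(5,3,1)
Op 9: inc R0 by 3 -> R0=(8,3,1) value=12
Op 10: merge R1<->R0 -> R1=(8,9,1) R0=(8,9,1)
Op 11: inc R1 by 2 -> R1=(8,11,1) value=20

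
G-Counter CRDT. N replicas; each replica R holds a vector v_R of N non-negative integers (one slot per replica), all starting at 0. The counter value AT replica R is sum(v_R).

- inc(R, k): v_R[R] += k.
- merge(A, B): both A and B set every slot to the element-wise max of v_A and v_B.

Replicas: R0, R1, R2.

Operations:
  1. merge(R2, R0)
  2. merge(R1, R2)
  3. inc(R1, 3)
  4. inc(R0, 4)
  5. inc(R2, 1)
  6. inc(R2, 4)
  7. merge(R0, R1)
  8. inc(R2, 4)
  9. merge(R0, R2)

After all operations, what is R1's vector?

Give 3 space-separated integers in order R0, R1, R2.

Op 1: merge R2<->R0 -> R2=(0,0,0) R0=(0,0,0)
Op 2: merge R1<->R2 -> R1=(0,0,0) R2=(0,0,0)
Op 3: inc R1 by 3 -> R1=(0,3,0) value=3
Op 4: inc R0 by 4 -> R0=(4,0,0) value=4
Op 5: inc R2 by 1 -> R2=(0,0,1) value=1
Op 6: inc R2 by 4 -> R2=(0,0,5) value=5
Op 7: merge R0<->R1 -> R0=(4,3,0) R1=(4,3,0)
Op 8: inc R2 by 4 -> R2=(0,0,9) value=9
Op 9: merge R0<->R2 -> R0=(4,3,9) R2=(4,3,9)

Answer: 4 3 0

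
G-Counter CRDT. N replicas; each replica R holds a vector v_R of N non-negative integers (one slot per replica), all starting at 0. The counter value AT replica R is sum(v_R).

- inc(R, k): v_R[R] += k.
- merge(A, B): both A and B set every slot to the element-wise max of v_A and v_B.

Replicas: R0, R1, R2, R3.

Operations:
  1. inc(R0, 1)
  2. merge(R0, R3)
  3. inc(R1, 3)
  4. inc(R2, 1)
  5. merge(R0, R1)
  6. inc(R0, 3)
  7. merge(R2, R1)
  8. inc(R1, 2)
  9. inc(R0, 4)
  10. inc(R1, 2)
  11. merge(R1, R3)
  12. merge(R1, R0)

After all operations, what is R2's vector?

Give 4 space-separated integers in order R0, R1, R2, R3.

Op 1: inc R0 by 1 -> R0=(1,0,0,0) value=1
Op 2: merge R0<->R3 -> R0=(1,0,0,0) R3=(1,0,0,0)
Op 3: inc R1 by 3 -> R1=(0,3,0,0) value=3
Op 4: inc R2 by 1 -> R2=(0,0,1,0) value=1
Op 5: merge R0<->R1 -> R0=(1,3,0,0) R1=(1,3,0,0)
Op 6: inc R0 by 3 -> R0=(4,3,0,0) value=7
Op 7: merge R2<->R1 -> R2=(1,3,1,0) R1=(1,3,1,0)
Op 8: inc R1 by 2 -> R1=(1,5,1,0) value=7
Op 9: inc R0 by 4 -> R0=(8,3,0,0) value=11
Op 10: inc R1 by 2 -> R1=(1,7,1,0) value=9
Op 11: merge R1<->R3 -> R1=(1,7,1,0) R3=(1,7,1,0)
Op 12: merge R1<->R0 -> R1=(8,7,1,0) R0=(8,7,1,0)

Answer: 1 3 1 0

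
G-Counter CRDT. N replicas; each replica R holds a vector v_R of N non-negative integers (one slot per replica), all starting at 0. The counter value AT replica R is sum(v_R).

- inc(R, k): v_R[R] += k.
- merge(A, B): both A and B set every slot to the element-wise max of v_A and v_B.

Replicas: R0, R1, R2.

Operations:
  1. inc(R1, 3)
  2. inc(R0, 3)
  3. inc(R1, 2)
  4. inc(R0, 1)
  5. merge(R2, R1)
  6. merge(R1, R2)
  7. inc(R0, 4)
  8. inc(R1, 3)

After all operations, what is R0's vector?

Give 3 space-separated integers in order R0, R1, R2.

Op 1: inc R1 by 3 -> R1=(0,3,0) value=3
Op 2: inc R0 by 3 -> R0=(3,0,0) value=3
Op 3: inc R1 by 2 -> R1=(0,5,0) value=5
Op 4: inc R0 by 1 -> R0=(4,0,0) value=4
Op 5: merge R2<->R1 -> R2=(0,5,0) R1=(0,5,0)
Op 6: merge R1<->R2 -> R1=(0,5,0) R2=(0,5,0)
Op 7: inc R0 by 4 -> R0=(8,0,0) value=8
Op 8: inc R1 by 3 -> R1=(0,8,0) value=8

Answer: 8 0 0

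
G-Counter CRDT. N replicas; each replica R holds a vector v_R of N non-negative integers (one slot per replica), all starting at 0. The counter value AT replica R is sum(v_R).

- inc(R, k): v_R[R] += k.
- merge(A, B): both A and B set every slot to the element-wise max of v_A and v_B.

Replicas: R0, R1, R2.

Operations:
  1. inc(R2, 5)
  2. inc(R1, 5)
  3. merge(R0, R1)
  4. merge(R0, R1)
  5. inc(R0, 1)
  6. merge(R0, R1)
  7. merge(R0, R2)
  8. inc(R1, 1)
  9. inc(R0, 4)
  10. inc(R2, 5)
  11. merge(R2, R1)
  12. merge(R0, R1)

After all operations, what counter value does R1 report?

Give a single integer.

Op 1: inc R2 by 5 -> R2=(0,0,5) value=5
Op 2: inc R1 by 5 -> R1=(0,5,0) value=5
Op 3: merge R0<->R1 -> R0=(0,5,0) R1=(0,5,0)
Op 4: merge R0<->R1 -> R0=(0,5,0) R1=(0,5,0)
Op 5: inc R0 by 1 -> R0=(1,5,0) value=6
Op 6: merge R0<->R1 -> R0=(1,5,0) R1=(1,5,0)
Op 7: merge R0<->R2 -> R0=(1,5,5) R2=(1,5,5)
Op 8: inc R1 by 1 -> R1=(1,6,0) value=7
Op 9: inc R0 by 4 -> R0=(5,5,5) value=15
Op 10: inc R2 by 5 -> R2=(1,5,10) value=16
Op 11: merge R2<->R1 -> R2=(1,6,10) R1=(1,6,10)
Op 12: merge R0<->R1 -> R0=(5,6,10) R1=(5,6,10)

Answer: 21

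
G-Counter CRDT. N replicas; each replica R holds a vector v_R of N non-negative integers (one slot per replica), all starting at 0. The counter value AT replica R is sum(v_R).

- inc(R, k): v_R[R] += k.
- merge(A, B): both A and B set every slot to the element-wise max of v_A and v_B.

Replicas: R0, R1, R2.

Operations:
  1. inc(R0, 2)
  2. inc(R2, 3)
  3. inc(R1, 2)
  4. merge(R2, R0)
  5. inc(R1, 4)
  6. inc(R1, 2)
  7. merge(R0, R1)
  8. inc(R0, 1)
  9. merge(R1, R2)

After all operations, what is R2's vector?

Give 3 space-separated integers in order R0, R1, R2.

Answer: 2 8 3

Derivation:
Op 1: inc R0 by 2 -> R0=(2,0,0) value=2
Op 2: inc R2 by 3 -> R2=(0,0,3) value=3
Op 3: inc R1 by 2 -> R1=(0,2,0) value=2
Op 4: merge R2<->R0 -> R2=(2,0,3) R0=(2,0,3)
Op 5: inc R1 by 4 -> R1=(0,6,0) value=6
Op 6: inc R1 by 2 -> R1=(0,8,0) value=8
Op 7: merge R0<->R1 -> R0=(2,8,3) R1=(2,8,3)
Op 8: inc R0 by 1 -> R0=(3,8,3) value=14
Op 9: merge R1<->R2 -> R1=(2,8,3) R2=(2,8,3)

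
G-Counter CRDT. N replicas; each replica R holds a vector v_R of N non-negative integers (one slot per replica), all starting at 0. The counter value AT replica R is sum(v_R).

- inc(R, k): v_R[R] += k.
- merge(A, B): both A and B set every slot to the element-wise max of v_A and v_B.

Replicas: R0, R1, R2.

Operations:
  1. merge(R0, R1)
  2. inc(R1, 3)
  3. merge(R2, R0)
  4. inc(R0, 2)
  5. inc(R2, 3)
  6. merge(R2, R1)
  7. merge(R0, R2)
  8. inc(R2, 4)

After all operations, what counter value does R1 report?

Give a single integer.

Answer: 6

Derivation:
Op 1: merge R0<->R1 -> R0=(0,0,0) R1=(0,0,0)
Op 2: inc R1 by 3 -> R1=(0,3,0) value=3
Op 3: merge R2<->R0 -> R2=(0,0,0) R0=(0,0,0)
Op 4: inc R0 by 2 -> R0=(2,0,0) value=2
Op 5: inc R2 by 3 -> R2=(0,0,3) value=3
Op 6: merge R2<->R1 -> R2=(0,3,3) R1=(0,3,3)
Op 7: merge R0<->R2 -> R0=(2,3,3) R2=(2,3,3)
Op 8: inc R2 by 4 -> R2=(2,3,7) value=12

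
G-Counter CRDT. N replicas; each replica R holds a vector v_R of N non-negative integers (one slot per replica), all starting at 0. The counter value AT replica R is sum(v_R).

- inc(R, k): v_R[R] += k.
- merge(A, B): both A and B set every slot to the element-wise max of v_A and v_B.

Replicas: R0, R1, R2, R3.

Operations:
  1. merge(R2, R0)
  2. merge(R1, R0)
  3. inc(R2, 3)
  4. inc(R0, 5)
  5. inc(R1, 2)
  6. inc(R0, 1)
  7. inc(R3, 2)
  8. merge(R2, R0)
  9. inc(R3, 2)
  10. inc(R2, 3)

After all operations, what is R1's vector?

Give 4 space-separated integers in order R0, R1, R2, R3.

Answer: 0 2 0 0

Derivation:
Op 1: merge R2<->R0 -> R2=(0,0,0,0) R0=(0,0,0,0)
Op 2: merge R1<->R0 -> R1=(0,0,0,0) R0=(0,0,0,0)
Op 3: inc R2 by 3 -> R2=(0,0,3,0) value=3
Op 4: inc R0 by 5 -> R0=(5,0,0,0) value=5
Op 5: inc R1 by 2 -> R1=(0,2,0,0) value=2
Op 6: inc R0 by 1 -> R0=(6,0,0,0) value=6
Op 7: inc R3 by 2 -> R3=(0,0,0,2) value=2
Op 8: merge R2<->R0 -> R2=(6,0,3,0) R0=(6,0,3,0)
Op 9: inc R3 by 2 -> R3=(0,0,0,4) value=4
Op 10: inc R2 by 3 -> R2=(6,0,6,0) value=12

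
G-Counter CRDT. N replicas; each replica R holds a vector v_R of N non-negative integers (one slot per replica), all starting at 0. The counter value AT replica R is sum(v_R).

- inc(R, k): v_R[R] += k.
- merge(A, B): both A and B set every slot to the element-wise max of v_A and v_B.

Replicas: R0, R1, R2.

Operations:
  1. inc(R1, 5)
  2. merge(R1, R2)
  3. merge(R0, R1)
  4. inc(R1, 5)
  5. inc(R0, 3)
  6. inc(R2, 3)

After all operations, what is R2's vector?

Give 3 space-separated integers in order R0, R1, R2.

Answer: 0 5 3

Derivation:
Op 1: inc R1 by 5 -> R1=(0,5,0) value=5
Op 2: merge R1<->R2 -> R1=(0,5,0) R2=(0,5,0)
Op 3: merge R0<->R1 -> R0=(0,5,0) R1=(0,5,0)
Op 4: inc R1 by 5 -> R1=(0,10,0) value=10
Op 5: inc R0 by 3 -> R0=(3,5,0) value=8
Op 6: inc R2 by 3 -> R2=(0,5,3) value=8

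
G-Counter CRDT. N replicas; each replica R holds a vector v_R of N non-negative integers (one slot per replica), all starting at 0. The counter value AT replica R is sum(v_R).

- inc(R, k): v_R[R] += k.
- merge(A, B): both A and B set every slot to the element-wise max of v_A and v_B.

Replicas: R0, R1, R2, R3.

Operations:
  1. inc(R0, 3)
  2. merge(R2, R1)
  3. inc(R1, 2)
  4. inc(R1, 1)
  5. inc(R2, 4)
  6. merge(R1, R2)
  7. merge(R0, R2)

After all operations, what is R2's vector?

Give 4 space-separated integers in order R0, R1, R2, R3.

Answer: 3 3 4 0

Derivation:
Op 1: inc R0 by 3 -> R0=(3,0,0,0) value=3
Op 2: merge R2<->R1 -> R2=(0,0,0,0) R1=(0,0,0,0)
Op 3: inc R1 by 2 -> R1=(0,2,0,0) value=2
Op 4: inc R1 by 1 -> R1=(0,3,0,0) value=3
Op 5: inc R2 by 4 -> R2=(0,0,4,0) value=4
Op 6: merge R1<->R2 -> R1=(0,3,4,0) R2=(0,3,4,0)
Op 7: merge R0<->R2 -> R0=(3,3,4,0) R2=(3,3,4,0)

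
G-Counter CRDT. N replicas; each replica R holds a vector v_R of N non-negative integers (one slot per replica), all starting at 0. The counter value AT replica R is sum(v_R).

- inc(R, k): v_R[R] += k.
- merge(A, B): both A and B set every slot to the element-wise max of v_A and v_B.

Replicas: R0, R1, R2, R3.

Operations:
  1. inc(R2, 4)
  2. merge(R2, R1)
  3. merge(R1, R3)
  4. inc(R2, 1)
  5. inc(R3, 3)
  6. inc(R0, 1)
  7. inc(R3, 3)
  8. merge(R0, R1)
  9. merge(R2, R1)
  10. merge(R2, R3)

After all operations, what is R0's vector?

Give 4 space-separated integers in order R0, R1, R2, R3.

Answer: 1 0 4 0

Derivation:
Op 1: inc R2 by 4 -> R2=(0,0,4,0) value=4
Op 2: merge R2<->R1 -> R2=(0,0,4,0) R1=(0,0,4,0)
Op 3: merge R1<->R3 -> R1=(0,0,4,0) R3=(0,0,4,0)
Op 4: inc R2 by 1 -> R2=(0,0,5,0) value=5
Op 5: inc R3 by 3 -> R3=(0,0,4,3) value=7
Op 6: inc R0 by 1 -> R0=(1,0,0,0) value=1
Op 7: inc R3 by 3 -> R3=(0,0,4,6) value=10
Op 8: merge R0<->R1 -> R0=(1,0,4,0) R1=(1,0,4,0)
Op 9: merge R2<->R1 -> R2=(1,0,5,0) R1=(1,0,5,0)
Op 10: merge R2<->R3 -> R2=(1,0,5,6) R3=(1,0,5,6)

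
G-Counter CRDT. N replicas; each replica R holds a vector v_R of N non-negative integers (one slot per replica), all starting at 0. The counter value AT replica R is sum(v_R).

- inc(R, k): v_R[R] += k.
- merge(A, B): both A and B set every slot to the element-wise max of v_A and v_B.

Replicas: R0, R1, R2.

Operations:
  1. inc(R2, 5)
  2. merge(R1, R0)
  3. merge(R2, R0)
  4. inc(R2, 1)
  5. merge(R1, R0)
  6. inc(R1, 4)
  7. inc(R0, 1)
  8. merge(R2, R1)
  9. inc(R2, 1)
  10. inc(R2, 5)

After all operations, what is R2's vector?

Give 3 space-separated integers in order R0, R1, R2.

Op 1: inc R2 by 5 -> R2=(0,0,5) value=5
Op 2: merge R1<->R0 -> R1=(0,0,0) R0=(0,0,0)
Op 3: merge R2<->R0 -> R2=(0,0,5) R0=(0,0,5)
Op 4: inc R2 by 1 -> R2=(0,0,6) value=6
Op 5: merge R1<->R0 -> R1=(0,0,5) R0=(0,0,5)
Op 6: inc R1 by 4 -> R1=(0,4,5) value=9
Op 7: inc R0 by 1 -> R0=(1,0,5) value=6
Op 8: merge R2<->R1 -> R2=(0,4,6) R1=(0,4,6)
Op 9: inc R2 by 1 -> R2=(0,4,7) value=11
Op 10: inc R2 by 5 -> R2=(0,4,12) value=16

Answer: 0 4 12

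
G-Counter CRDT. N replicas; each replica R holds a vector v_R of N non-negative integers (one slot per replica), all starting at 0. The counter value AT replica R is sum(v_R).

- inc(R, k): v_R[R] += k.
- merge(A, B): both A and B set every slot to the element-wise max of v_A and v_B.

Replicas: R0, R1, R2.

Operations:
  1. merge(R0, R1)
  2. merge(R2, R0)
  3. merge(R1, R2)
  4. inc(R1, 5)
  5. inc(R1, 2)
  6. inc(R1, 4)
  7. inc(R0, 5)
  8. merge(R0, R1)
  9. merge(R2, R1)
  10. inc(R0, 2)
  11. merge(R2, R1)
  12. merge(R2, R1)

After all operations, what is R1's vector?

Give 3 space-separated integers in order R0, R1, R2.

Op 1: merge R0<->R1 -> R0=(0,0,0) R1=(0,0,0)
Op 2: merge R2<->R0 -> R2=(0,0,0) R0=(0,0,0)
Op 3: merge R1<->R2 -> R1=(0,0,0) R2=(0,0,0)
Op 4: inc R1 by 5 -> R1=(0,5,0) value=5
Op 5: inc R1 by 2 -> R1=(0,7,0) value=7
Op 6: inc R1 by 4 -> R1=(0,11,0) value=11
Op 7: inc R0 by 5 -> R0=(5,0,0) value=5
Op 8: merge R0<->R1 -> R0=(5,11,0) R1=(5,11,0)
Op 9: merge R2<->R1 -> R2=(5,11,0) R1=(5,11,0)
Op 10: inc R0 by 2 -> R0=(7,11,0) value=18
Op 11: merge R2<->R1 -> R2=(5,11,0) R1=(5,11,0)
Op 12: merge R2<->R1 -> R2=(5,11,0) R1=(5,11,0)

Answer: 5 11 0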